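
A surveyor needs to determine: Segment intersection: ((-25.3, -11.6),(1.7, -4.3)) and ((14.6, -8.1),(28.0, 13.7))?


Cross products: d1=822.92, d2=332.14, d3=-196.77, d4=294.01
d1*d2 < 0 and d3*d4 < 0? no

No, they don't intersect


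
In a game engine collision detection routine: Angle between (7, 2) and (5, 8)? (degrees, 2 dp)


u.v = 51, |u| = sqrt(53) = 7.2801, |v| = sqrt(89) = 9.434
cos(theta) = u.v/(|u||v|) = 51/sqrt(4717) = 0.74257
theta = acos(0.74257) = 42.05 degrees

42.05 degrees


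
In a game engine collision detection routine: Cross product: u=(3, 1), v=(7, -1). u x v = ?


u x v = u_x*v_y - u_y*v_x = 3*(-1) - 1*7
= (-3) - 7 = -10

-10


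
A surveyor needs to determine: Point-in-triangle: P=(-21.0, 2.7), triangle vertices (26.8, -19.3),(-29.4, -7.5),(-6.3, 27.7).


Cross products: AB x AP = -672.36, BC x BP = -60.06, CA x CP = -1518.4
All same sign? yes

Yes, inside


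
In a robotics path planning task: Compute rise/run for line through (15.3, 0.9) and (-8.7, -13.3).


slope = (y2-y1)/(x2-x1) = ((-13.3)-0.9)/((-8.7)-15.3) = (-14.2)/(-24) = 0.5917

0.5917


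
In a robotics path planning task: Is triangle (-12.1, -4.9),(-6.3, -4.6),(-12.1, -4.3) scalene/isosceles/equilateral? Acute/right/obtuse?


Side lengths squared: AB^2=33.73, BC^2=33.73, CA^2=0.36
Sorted: [0.36, 33.73, 33.73]
By sides: Isosceles, By angles: Acute

Isosceles, Acute


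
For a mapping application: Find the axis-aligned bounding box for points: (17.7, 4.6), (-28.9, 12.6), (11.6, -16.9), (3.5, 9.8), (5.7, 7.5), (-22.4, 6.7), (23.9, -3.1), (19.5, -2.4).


x range: [-28.9, 23.9]
y range: [-16.9, 12.6]
Bounding box: (-28.9,-16.9) to (23.9,12.6)

(-28.9,-16.9) to (23.9,12.6)


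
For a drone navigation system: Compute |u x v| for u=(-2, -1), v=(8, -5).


|u x v| = |(-2)*(-5) - (-1)*8|
= |10 - (-8)| = 18

18


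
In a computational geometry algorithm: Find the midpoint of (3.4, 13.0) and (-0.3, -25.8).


M = ((3.4+(-0.3))/2, (13+(-25.8))/2)
= (1.55, -6.4)

(1.55, -6.4)


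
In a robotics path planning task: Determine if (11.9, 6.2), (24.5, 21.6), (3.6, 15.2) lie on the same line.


Cross product: (24.5-11.9)*(15.2-6.2) - (21.6-6.2)*(3.6-11.9)
= 241.22

No, not collinear


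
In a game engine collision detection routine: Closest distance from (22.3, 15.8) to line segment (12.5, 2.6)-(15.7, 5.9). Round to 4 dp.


Project P onto AB: t = 1 (clamped to [0,1])
Closest point on segment: (15.7, 5.9)
Distance: 11.8983

11.8983


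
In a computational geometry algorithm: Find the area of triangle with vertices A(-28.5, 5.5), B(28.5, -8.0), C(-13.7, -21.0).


Area = |x_A(y_B-y_C) + x_B(y_C-y_A) + x_C(y_A-y_B)|/2
= |(-370.5) + (-755.25) + (-184.95)|/2
= 1310.7/2 = 655.35

655.35


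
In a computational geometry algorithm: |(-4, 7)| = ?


|u| = sqrt((-4)^2 + 7^2) = sqrt(65) = 8.0623

8.0623


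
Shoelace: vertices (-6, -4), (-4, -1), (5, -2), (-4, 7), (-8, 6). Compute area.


Shoelace sum: ((-6)*(-1) - (-4)*(-4)) + ((-4)*(-2) - 5*(-1)) + (5*7 - (-4)*(-2)) + ((-4)*6 - (-8)*7) + ((-8)*(-4) - (-6)*6)
= 130
Area = |130|/2 = 65

65


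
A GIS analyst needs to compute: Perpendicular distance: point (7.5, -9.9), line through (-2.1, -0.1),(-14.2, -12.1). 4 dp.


|cross product| = 233.78
|line direction| = sqrt(290.41) = 17.0414
Distance = 233.78/sqrt(290.41) = 13.7183

13.7183


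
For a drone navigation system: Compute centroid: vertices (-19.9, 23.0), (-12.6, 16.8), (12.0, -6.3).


Centroid = ((x_A+x_B+x_C)/3, (y_A+y_B+y_C)/3)
= (((-19.9)+(-12.6)+12)/3, (23+16.8+(-6.3))/3)
= (-6.8333, 11.1667)

(-6.8333, 11.1667)


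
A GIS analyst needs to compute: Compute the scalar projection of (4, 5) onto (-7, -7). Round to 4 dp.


u.v = -63, |v| = sqrt(98) = 9.8995
Scalar projection = u.v / |v| = -63 / sqrt(98) = -6.364

-6.364


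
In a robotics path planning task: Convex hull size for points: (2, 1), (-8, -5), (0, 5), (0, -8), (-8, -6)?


Convex hull vertices (CCW): (-8, -6), (0, -8), (2, 1), (0, 5), (-8, -5)
Count = 5

5


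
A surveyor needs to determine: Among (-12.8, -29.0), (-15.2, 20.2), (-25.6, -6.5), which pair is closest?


d(P0,P1) = 49.2585, d(P0,P2) = 25.8861, d(P1,P2) = 28.654
Closest: P0 and P2

Closest pair: (-12.8, -29.0) and (-25.6, -6.5), distance = 25.8861


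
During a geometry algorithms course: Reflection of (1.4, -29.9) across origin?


Reflection over origin: (x,y) -> (-x,-y)
(1.4, -29.9) -> (-1.4, 29.9)

(-1.4, 29.9)


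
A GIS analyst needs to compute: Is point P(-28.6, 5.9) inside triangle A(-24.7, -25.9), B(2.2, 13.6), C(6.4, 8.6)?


Cross products: AB x AP = 1009.47, BC x BP = -186.34, CA x CP = -1123.53
All same sign? no

No, outside


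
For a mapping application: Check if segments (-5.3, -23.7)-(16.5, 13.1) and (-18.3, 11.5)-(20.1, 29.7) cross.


Cross products: d1=-1588.28, d2=-571.92, d3=1245.76, d4=229.4
d1*d2 < 0 and d3*d4 < 0? no

No, they don't intersect


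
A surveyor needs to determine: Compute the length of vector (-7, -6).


|u| = sqrt((-7)^2 + (-6)^2) = sqrt(85) = 9.2195

9.2195


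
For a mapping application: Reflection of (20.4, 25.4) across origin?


Reflection over origin: (x,y) -> (-x,-y)
(20.4, 25.4) -> (-20.4, -25.4)

(-20.4, -25.4)


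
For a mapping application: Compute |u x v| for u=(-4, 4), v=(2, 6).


|u x v| = |(-4)*6 - 4*2|
= |(-24) - 8| = 32

32


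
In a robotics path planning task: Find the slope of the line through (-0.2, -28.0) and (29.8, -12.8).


slope = (y2-y1)/(x2-x1) = ((-12.8)-(-28))/(29.8-(-0.2)) = 15.2/30 = 0.5067

0.5067


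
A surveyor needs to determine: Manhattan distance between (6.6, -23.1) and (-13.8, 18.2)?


|6.6-(-13.8)| + |(-23.1)-18.2| = 20.4 + 41.3 = 61.7

61.7


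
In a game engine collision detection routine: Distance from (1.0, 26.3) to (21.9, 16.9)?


dx=20.9, dy=-9.4
d^2 = 20.9^2 + (-9.4)^2 = 525.17
d = sqrt(525.17) = 22.9166

22.9166


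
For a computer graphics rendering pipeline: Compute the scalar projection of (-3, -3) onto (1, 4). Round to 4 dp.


u.v = -15, |v| = sqrt(17) = 4.1231
Scalar projection = u.v / |v| = -15 / sqrt(17) = -3.638

-3.638


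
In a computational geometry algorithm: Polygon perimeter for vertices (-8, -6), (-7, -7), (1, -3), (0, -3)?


Sides: (-8, -6)->(-7, -7): sqrt(2) = 1.414214, (-7, -7)->(1, -3): sqrt(80) = 8.944272, (1, -3)->(0, -3): sqrt(1) = 1, (0, -3)->(-8, -6): sqrt(73) = 8.544004
Sum = 19.90249
Perimeter = 19.9025

19.9025


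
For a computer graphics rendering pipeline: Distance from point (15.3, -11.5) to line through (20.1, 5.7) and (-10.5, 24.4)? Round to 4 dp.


|cross product| = 616.08
|line direction| = sqrt(1286.05) = 35.8615
Distance = 616.08/sqrt(1286.05) = 17.1794

17.1794


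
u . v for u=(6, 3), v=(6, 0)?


u . v = u_x*v_x + u_y*v_y = 6*6 + 3*0
= 36 + 0 = 36

36


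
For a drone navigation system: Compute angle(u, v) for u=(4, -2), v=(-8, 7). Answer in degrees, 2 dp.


u.v = -46, |u| = sqrt(20) = 4.4721, |v| = sqrt(113) = 10.6301
cos(theta) = u.v/(|u||v|) = -46/sqrt(2260) = -0.967617
theta = acos(-0.967617) = 165.38 degrees

165.38 degrees


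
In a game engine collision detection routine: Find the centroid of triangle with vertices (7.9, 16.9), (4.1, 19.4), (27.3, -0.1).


Centroid = ((x_A+x_B+x_C)/3, (y_A+y_B+y_C)/3)
= ((7.9+4.1+27.3)/3, (16.9+19.4+(-0.1))/3)
= (13.1, 12.0667)

(13.1, 12.0667)


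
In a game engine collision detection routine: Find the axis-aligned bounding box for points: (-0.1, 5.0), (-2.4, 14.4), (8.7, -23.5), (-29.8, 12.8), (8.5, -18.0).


x range: [-29.8, 8.7]
y range: [-23.5, 14.4]
Bounding box: (-29.8,-23.5) to (8.7,14.4)

(-29.8,-23.5) to (8.7,14.4)


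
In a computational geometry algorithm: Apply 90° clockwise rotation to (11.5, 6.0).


90° CW: (x,y) -> (y, -x)
(11.5,6) -> (6, -11.5)

(6, -11.5)


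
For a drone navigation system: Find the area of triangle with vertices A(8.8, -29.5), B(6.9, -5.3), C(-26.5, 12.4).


Area = |x_A(y_B-y_C) + x_B(y_C-y_A) + x_C(y_A-y_B)|/2
= |(-155.76) + 289.11 + 641.3|/2
= 774.65/2 = 387.325

387.325


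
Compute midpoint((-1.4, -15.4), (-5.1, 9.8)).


M = (((-1.4)+(-5.1))/2, ((-15.4)+9.8)/2)
= (-3.25, -2.8)

(-3.25, -2.8)


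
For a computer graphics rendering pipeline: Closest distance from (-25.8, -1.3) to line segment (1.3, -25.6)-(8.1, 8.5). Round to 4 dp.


Project P onto AB: t = 0.5329 (clamped to [0,1])
Closest point on segment: (4.924, -7.4268)
Distance: 31.3289

31.3289


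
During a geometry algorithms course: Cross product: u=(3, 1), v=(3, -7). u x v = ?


u x v = u_x*v_y - u_y*v_x = 3*(-7) - 1*3
= (-21) - 3 = -24

-24


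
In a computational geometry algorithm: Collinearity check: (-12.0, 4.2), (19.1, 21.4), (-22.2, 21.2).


Cross product: (19.1-(-12))*(21.2-4.2) - (21.4-4.2)*((-22.2)-(-12))
= 704.14

No, not collinear


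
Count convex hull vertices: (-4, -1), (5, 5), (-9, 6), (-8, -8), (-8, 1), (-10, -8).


Convex hull vertices (CCW): (-10, -8), (-8, -8), (5, 5), (-9, 6)
Count = 4

4


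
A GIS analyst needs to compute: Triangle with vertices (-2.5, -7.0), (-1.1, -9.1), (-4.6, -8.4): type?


Side lengths squared: AB^2=6.37, BC^2=12.74, CA^2=6.37
Sorted: [6.37, 6.37, 12.74]
By sides: Isosceles, By angles: Right

Isosceles, Right


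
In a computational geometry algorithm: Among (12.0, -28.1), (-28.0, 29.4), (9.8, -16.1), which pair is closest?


d(P0,P1) = 70.0446, d(P0,P2) = 12.2, d(P1,P2) = 59.1531
Closest: P0 and P2

Closest pair: (12.0, -28.1) and (9.8, -16.1), distance = 12.2


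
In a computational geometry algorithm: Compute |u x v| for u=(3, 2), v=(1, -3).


|u x v| = |3*(-3) - 2*1|
= |(-9) - 2| = 11

11


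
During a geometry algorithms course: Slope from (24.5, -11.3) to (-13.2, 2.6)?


slope = (y2-y1)/(x2-x1) = (2.6-(-11.3))/((-13.2)-24.5) = 13.9/(-37.7) = -0.3687

-0.3687


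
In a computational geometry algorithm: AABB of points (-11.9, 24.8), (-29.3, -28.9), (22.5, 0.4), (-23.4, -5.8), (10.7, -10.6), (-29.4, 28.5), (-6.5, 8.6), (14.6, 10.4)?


x range: [-29.4, 22.5]
y range: [-28.9, 28.5]
Bounding box: (-29.4,-28.9) to (22.5,28.5)

(-29.4,-28.9) to (22.5,28.5)


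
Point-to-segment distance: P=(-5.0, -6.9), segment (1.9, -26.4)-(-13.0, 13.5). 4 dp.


Project P onto AB: t = 0.4856 (clamped to [0,1])
Closest point on segment: (-5.3352, -7.0252)
Distance: 0.3578

0.3578


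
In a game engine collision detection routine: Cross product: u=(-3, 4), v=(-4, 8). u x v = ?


u x v = u_x*v_y - u_y*v_x = (-3)*8 - 4*(-4)
= (-24) - (-16) = -8

-8


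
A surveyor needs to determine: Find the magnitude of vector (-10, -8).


|u| = sqrt((-10)^2 + (-8)^2) = sqrt(164) = 12.8062

12.8062


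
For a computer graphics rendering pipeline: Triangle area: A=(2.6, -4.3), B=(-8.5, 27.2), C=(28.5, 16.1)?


Area = |x_A(y_B-y_C) + x_B(y_C-y_A) + x_C(y_A-y_B)|/2
= |28.86 + (-173.4) + (-897.75)|/2
= 1042.29/2 = 521.145

521.145


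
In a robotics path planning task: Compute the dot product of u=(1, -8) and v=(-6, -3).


u . v = u_x*v_x + u_y*v_y = 1*(-6) + (-8)*(-3)
= (-6) + 24 = 18

18


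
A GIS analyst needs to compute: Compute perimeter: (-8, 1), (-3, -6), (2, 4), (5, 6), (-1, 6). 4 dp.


Sides: (-8, 1)->(-3, -6): sqrt(74) = 8.602325, (-3, -6)->(2, 4): sqrt(125) = 11.18034, (2, 4)->(5, 6): sqrt(13) = 3.605551, (5, 6)->(-1, 6): sqrt(36) = 6, (-1, 6)->(-8, 1): sqrt(74) = 8.602325
Sum = 37.990541
Perimeter = 37.9905

37.9905


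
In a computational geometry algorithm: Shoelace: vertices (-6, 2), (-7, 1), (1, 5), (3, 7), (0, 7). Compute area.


Shoelace sum: ((-6)*1 - (-7)*2) + ((-7)*5 - 1*1) + (1*7 - 3*5) + (3*7 - 0*7) + (0*2 - (-6)*7)
= 27
Area = |27|/2 = 13.5

13.5


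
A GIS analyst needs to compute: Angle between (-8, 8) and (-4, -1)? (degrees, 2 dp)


u.v = 24, |u| = sqrt(128) = 11.3137, |v| = sqrt(17) = 4.1231
cos(theta) = u.v/(|u||v|) = 24/sqrt(2176) = 0.514496
theta = acos(0.514496) = 59.04 degrees

59.04 degrees


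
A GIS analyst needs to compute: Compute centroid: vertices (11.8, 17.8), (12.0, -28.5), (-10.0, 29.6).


Centroid = ((x_A+x_B+x_C)/3, (y_A+y_B+y_C)/3)
= ((11.8+12+(-10))/3, (17.8+(-28.5)+29.6)/3)
= (4.6, 6.3)

(4.6, 6.3)


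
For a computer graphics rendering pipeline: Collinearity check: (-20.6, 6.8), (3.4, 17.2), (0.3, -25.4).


Cross product: (3.4-(-20.6))*((-25.4)-6.8) - (17.2-6.8)*(0.3-(-20.6))
= -990.16

No, not collinear


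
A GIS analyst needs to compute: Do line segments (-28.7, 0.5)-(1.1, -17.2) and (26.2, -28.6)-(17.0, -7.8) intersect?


Cross products: d1=874.2, d2=417.2, d3=104.55, d4=561.55
d1*d2 < 0 and d3*d4 < 0? no

No, they don't intersect


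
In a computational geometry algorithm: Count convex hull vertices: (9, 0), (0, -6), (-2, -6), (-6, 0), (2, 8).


Convex hull vertices (CCW): (-6, 0), (-2, -6), (0, -6), (9, 0), (2, 8)
Count = 5

5


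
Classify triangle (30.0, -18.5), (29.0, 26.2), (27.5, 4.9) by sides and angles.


Side lengths squared: AB^2=1999.09, BC^2=455.94, CA^2=553.81
Sorted: [455.94, 553.81, 1999.09]
By sides: Scalene, By angles: Obtuse

Scalene, Obtuse


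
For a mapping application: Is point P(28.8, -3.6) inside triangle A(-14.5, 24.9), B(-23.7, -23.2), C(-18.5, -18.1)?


Cross products: AB x AP = 2344.93, BC x BP = -165.83, CA x CP = -1975.9
All same sign? no

No, outside


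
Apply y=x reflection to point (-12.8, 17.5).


Reflection over y=x: (x,y) -> (y,x)
(-12.8, 17.5) -> (17.5, -12.8)

(17.5, -12.8)


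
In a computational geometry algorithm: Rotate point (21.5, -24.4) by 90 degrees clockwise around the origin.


90° CW: (x,y) -> (y, -x)
(21.5,-24.4) -> (-24.4, -21.5)

(-24.4, -21.5)


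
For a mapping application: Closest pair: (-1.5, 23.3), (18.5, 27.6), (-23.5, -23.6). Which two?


d(P0,P1) = 20.457, d(P0,P2) = 51.8036, d(P1,P2) = 66.2227
Closest: P0 and P1

Closest pair: (-1.5, 23.3) and (18.5, 27.6), distance = 20.457


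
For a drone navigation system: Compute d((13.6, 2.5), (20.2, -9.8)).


dx=6.6, dy=-12.3
d^2 = 6.6^2 + (-12.3)^2 = 194.85
d = sqrt(194.85) = 13.9589

13.9589


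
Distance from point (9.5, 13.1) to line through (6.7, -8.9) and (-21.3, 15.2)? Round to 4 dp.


|cross product| = 683.48
|line direction| = sqrt(1364.81) = 36.9433
Distance = 683.48/sqrt(1364.81) = 18.5008

18.5008


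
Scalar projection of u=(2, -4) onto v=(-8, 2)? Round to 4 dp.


u.v = -24, |v| = sqrt(68) = 8.2462
Scalar projection = u.v / |v| = -24 / sqrt(68) = -2.9104

-2.9104


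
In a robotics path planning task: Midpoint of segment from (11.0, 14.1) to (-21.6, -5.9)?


M = ((11+(-21.6))/2, (14.1+(-5.9))/2)
= (-5.3, 4.1)

(-5.3, 4.1)


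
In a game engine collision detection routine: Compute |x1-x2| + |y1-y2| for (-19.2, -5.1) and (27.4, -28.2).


|(-19.2)-27.4| + |(-5.1)-(-28.2)| = 46.6 + 23.1 = 69.7

69.7


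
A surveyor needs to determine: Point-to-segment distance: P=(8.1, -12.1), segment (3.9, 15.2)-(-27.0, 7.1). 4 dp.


Project P onto AB: t = 0.0895 (clamped to [0,1])
Closest point on segment: (1.1338, 14.4749)
Distance: 27.4728

27.4728


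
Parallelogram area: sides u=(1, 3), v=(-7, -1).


|u x v| = |1*(-1) - 3*(-7)|
= |(-1) - (-21)| = 20

20


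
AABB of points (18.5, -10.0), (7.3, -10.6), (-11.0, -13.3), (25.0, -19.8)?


x range: [-11, 25]
y range: [-19.8, -10]
Bounding box: (-11,-19.8) to (25,-10)

(-11,-19.8) to (25,-10)


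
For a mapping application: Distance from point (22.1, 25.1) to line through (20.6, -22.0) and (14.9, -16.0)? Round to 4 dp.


|cross product| = 277.47
|line direction| = sqrt(68.49) = 8.2759
Distance = 277.47/sqrt(68.49) = 33.5276

33.5276


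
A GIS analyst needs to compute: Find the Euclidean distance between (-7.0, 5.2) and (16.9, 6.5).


dx=23.9, dy=1.3
d^2 = 23.9^2 + 1.3^2 = 572.9
d = sqrt(572.9) = 23.9353

23.9353


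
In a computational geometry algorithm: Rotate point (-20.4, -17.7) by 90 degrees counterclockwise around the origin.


90° CCW: (x,y) -> (-y, x)
(-20.4,-17.7) -> (17.7, -20.4)

(17.7, -20.4)


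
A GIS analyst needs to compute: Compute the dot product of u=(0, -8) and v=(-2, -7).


u . v = u_x*v_x + u_y*v_y = 0*(-2) + (-8)*(-7)
= 0 + 56 = 56

56


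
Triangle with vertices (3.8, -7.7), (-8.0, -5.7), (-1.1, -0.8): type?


Side lengths squared: AB^2=143.24, BC^2=71.62, CA^2=71.62
Sorted: [71.62, 71.62, 143.24]
By sides: Isosceles, By angles: Right

Isosceles, Right


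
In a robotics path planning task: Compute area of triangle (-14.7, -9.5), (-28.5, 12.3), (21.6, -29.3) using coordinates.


Area = |x_A(y_B-y_C) + x_B(y_C-y_A) + x_C(y_A-y_B)|/2
= |(-611.52) + 564.3 + (-470.88)|/2
= 518.1/2 = 259.05

259.05


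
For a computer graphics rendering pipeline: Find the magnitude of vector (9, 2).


|u| = sqrt(9^2 + 2^2) = sqrt(85) = 9.2195

9.2195


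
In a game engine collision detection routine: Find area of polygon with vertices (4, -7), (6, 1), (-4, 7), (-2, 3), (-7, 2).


Shoelace sum: (4*1 - 6*(-7)) + (6*7 - (-4)*1) + ((-4)*3 - (-2)*7) + ((-2)*2 - (-7)*3) + ((-7)*(-7) - 4*2)
= 152
Area = |152|/2 = 76

76


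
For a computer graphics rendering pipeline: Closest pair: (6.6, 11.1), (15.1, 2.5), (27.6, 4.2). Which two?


d(P0,P1) = 12.0917, d(P0,P2) = 22.1045, d(P1,P2) = 12.6151
Closest: P0 and P1

Closest pair: (6.6, 11.1) and (15.1, 2.5), distance = 12.0917


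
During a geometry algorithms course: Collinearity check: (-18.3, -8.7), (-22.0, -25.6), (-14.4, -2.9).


Cross product: ((-22)-(-18.3))*((-2.9)-(-8.7)) - ((-25.6)-(-8.7))*((-14.4)-(-18.3))
= 44.45

No, not collinear


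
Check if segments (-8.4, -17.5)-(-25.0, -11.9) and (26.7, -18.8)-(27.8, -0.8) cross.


Cross products: d1=633.23, d2=938.19, d3=-174.98, d4=-479.94
d1*d2 < 0 and d3*d4 < 0? no

No, they don't intersect


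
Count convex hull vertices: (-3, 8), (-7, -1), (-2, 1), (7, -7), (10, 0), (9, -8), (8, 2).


Convex hull vertices (CCW): (-7, -1), (9, -8), (10, 0), (8, 2), (-3, 8)
Count = 5

5


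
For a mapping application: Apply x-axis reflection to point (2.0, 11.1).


Reflection over x-axis: (x,y) -> (x,-y)
(2, 11.1) -> (2, -11.1)

(2, -11.1)


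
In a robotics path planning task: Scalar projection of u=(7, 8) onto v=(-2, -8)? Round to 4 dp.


u.v = -78, |v| = sqrt(68) = 8.2462
Scalar projection = u.v / |v| = -78 / sqrt(68) = -9.4589

-9.4589


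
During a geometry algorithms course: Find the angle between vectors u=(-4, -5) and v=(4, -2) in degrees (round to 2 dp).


u.v = -6, |u| = sqrt(41) = 6.4031, |v| = sqrt(20) = 4.4721
cos(theta) = u.v/(|u||v|) = -6/sqrt(820) = -0.209529
theta = acos(-0.209529) = 102.09 degrees

102.09 degrees


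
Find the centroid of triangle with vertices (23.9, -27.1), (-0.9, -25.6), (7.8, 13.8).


Centroid = ((x_A+x_B+x_C)/3, (y_A+y_B+y_C)/3)
= ((23.9+(-0.9)+7.8)/3, ((-27.1)+(-25.6)+13.8)/3)
= (10.2667, -12.9667)

(10.2667, -12.9667)


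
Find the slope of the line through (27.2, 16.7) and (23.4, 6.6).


slope = (y2-y1)/(x2-x1) = (6.6-16.7)/(23.4-27.2) = (-10.1)/(-3.8) = 2.6579

2.6579


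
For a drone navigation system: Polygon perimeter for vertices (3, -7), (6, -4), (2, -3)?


Sides: (3, -7)->(6, -4): sqrt(18) = 4.242641, (6, -4)->(2, -3): sqrt(17) = 4.123106, (2, -3)->(3, -7): sqrt(17) = 4.123106
Sum = 12.488853
Perimeter = 12.4889

12.4889


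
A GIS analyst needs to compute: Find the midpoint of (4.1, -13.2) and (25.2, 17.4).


M = ((4.1+25.2)/2, ((-13.2)+17.4)/2)
= (14.65, 2.1)

(14.65, 2.1)


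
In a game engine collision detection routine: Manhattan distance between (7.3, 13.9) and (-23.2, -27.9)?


|7.3-(-23.2)| + |13.9-(-27.9)| = 30.5 + 41.8 = 72.3

72.3


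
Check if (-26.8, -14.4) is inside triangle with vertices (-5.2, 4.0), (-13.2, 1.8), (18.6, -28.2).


Cross products: AB x AP = 99.68, BC x BP = -923.16, CA x CP = 1133.44
All same sign? no

No, outside


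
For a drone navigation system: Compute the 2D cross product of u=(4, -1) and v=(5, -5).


u x v = u_x*v_y - u_y*v_x = 4*(-5) - (-1)*5
= (-20) - (-5) = -15

-15


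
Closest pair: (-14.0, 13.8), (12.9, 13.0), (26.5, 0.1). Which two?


d(P0,P1) = 26.9119, d(P0,P2) = 42.7544, d(P1,P2) = 18.7449
Closest: P1 and P2

Closest pair: (12.9, 13.0) and (26.5, 0.1), distance = 18.7449


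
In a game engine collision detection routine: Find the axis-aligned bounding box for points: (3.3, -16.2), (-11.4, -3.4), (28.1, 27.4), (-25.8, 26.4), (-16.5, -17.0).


x range: [-25.8, 28.1]
y range: [-17, 27.4]
Bounding box: (-25.8,-17) to (28.1,27.4)

(-25.8,-17) to (28.1,27.4)


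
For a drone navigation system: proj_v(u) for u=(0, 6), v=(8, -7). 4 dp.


u.v = -42, |v| = sqrt(113) = 10.6301
Scalar projection = u.v / |v| = -42 / sqrt(113) = -3.951

-3.951


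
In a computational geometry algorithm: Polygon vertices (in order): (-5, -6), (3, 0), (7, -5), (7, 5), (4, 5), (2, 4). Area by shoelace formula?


Shoelace sum: ((-5)*0 - 3*(-6)) + (3*(-5) - 7*0) + (7*5 - 7*(-5)) + (7*5 - 4*5) + (4*4 - 2*5) + (2*(-6) - (-5)*4)
= 102
Area = |102|/2 = 51

51


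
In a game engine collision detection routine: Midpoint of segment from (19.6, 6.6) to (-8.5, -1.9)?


M = ((19.6+(-8.5))/2, (6.6+(-1.9))/2)
= (5.55, 2.35)

(5.55, 2.35)


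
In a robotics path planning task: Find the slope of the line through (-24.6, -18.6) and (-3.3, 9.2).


slope = (y2-y1)/(x2-x1) = (9.2-(-18.6))/((-3.3)-(-24.6)) = 27.8/21.3 = 1.3052

1.3052


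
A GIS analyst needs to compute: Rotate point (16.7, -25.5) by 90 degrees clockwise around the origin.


90° CW: (x,y) -> (y, -x)
(16.7,-25.5) -> (-25.5, -16.7)

(-25.5, -16.7)


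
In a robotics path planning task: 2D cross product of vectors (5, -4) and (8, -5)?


u x v = u_x*v_y - u_y*v_x = 5*(-5) - (-4)*8
= (-25) - (-32) = 7

7


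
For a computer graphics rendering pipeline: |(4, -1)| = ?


|u| = sqrt(4^2 + (-1)^2) = sqrt(17) = 4.1231

4.1231


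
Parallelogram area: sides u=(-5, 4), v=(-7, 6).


|u x v| = |(-5)*6 - 4*(-7)|
= |(-30) - (-28)| = 2

2


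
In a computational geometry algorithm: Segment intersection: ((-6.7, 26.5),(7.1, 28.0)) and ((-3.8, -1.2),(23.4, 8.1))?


Cross products: d1=780.41, d2=692.87, d3=-386.61, d4=-299.07
d1*d2 < 0 and d3*d4 < 0? no

No, they don't intersect


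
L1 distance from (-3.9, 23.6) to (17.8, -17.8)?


|(-3.9)-17.8| + |23.6-(-17.8)| = 21.7 + 41.4 = 63.1

63.1


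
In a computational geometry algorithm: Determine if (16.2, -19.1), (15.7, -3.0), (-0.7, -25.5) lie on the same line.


Cross product: (15.7-16.2)*((-25.5)-(-19.1)) - ((-3)-(-19.1))*((-0.7)-16.2)
= 275.29

No, not collinear


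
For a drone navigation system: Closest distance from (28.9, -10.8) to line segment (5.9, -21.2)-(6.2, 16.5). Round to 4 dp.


Project P onto AB: t = 0.2807 (clamped to [0,1])
Closest point on segment: (5.9842, -10.6176)
Distance: 22.9165

22.9165


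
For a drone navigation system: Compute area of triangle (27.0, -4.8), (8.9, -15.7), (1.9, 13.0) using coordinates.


Area = |x_A(y_B-y_C) + x_B(y_C-y_A) + x_C(y_A-y_B)|/2
= |(-774.9) + 158.42 + 20.71|/2
= 595.77/2 = 297.885

297.885


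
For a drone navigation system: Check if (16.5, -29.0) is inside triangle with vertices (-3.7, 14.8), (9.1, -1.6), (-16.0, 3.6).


Cross products: AB x AP = -229.36, BC x BP = 649.26, CA x CP = -764.98
All same sign? no

No, outside


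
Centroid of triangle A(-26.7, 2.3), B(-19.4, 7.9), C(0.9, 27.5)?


Centroid = ((x_A+x_B+x_C)/3, (y_A+y_B+y_C)/3)
= (((-26.7)+(-19.4)+0.9)/3, (2.3+7.9+27.5)/3)
= (-15.0667, 12.5667)

(-15.0667, 12.5667)


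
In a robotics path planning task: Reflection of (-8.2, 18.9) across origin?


Reflection over origin: (x,y) -> (-x,-y)
(-8.2, 18.9) -> (8.2, -18.9)

(8.2, -18.9)


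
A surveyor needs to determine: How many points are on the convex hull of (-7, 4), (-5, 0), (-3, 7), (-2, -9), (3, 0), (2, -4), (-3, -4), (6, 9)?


Convex hull vertices (CCW): (-7, 4), (-2, -9), (2, -4), (6, 9), (-3, 7)
Count = 5

5


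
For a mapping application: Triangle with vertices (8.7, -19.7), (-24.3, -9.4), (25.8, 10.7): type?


Side lengths squared: AB^2=1195.09, BC^2=2914.02, CA^2=1216.57
Sorted: [1195.09, 1216.57, 2914.02]
By sides: Scalene, By angles: Obtuse

Scalene, Obtuse


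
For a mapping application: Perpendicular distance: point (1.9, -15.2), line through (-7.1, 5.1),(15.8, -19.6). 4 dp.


|cross product| = 242.57
|line direction| = sqrt(1134.5) = 33.6823
Distance = 242.57/sqrt(1134.5) = 7.2017

7.2017


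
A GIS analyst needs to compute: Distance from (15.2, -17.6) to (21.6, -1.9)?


dx=6.4, dy=15.7
d^2 = 6.4^2 + 15.7^2 = 287.45
d = sqrt(287.45) = 16.9544

16.9544


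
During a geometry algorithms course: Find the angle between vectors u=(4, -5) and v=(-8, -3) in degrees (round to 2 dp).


u.v = -17, |u| = sqrt(41) = 6.4031, |v| = sqrt(73) = 8.544
cos(theta) = u.v/(|u||v|) = -17/sqrt(2993) = -0.310739
theta = acos(-0.310739) = 108.1 degrees

108.1 degrees


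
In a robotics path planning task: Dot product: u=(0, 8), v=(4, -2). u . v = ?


u . v = u_x*v_x + u_y*v_y = 0*4 + 8*(-2)
= 0 + (-16) = -16

-16


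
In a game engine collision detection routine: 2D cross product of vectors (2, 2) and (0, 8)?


u x v = u_x*v_y - u_y*v_x = 2*8 - 2*0
= 16 - 0 = 16

16


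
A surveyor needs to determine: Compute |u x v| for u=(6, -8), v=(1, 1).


|u x v| = |6*1 - (-8)*1|
= |6 - (-8)| = 14

14


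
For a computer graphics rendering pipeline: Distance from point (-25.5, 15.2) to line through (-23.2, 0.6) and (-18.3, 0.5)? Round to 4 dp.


|cross product| = 71.31
|line direction| = sqrt(24.02) = 4.901
Distance = 71.31/sqrt(24.02) = 14.55

14.55


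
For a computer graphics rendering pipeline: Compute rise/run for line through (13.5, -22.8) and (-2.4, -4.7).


slope = (y2-y1)/(x2-x1) = ((-4.7)-(-22.8))/((-2.4)-13.5) = 18.1/(-15.9) = -1.1384

-1.1384


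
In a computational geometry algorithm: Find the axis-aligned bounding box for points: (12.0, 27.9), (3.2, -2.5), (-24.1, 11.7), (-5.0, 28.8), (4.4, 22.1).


x range: [-24.1, 12]
y range: [-2.5, 28.8]
Bounding box: (-24.1,-2.5) to (12,28.8)

(-24.1,-2.5) to (12,28.8)


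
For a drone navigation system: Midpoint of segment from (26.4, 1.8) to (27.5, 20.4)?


M = ((26.4+27.5)/2, (1.8+20.4)/2)
= (26.95, 11.1)

(26.95, 11.1)


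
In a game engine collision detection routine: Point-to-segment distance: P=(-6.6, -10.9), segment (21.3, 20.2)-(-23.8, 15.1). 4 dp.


Project P onto AB: t = 0.6878 (clamped to [0,1])
Closest point on segment: (-9.7202, 16.6922)
Distance: 27.768

27.768


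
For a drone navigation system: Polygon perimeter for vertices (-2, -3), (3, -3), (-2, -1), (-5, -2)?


Sides: (-2, -3)->(3, -3): sqrt(25) = 5, (3, -3)->(-2, -1): sqrt(29) = 5.385165, (-2, -1)->(-5, -2): sqrt(10) = 3.162278, (-5, -2)->(-2, -3): sqrt(10) = 3.162278
Sum = 16.709721
Perimeter = 16.7097

16.7097


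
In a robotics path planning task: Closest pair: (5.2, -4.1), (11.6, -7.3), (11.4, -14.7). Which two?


d(P0,P1) = 7.1554, d(P0,P2) = 12.2801, d(P1,P2) = 7.4027
Closest: P0 and P1

Closest pair: (5.2, -4.1) and (11.6, -7.3), distance = 7.1554


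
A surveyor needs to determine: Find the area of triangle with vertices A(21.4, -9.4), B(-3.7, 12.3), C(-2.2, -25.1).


Area = |x_A(y_B-y_C) + x_B(y_C-y_A) + x_C(y_A-y_B)|/2
= |800.36 + 58.09 + 47.74|/2
= 906.19/2 = 453.095

453.095


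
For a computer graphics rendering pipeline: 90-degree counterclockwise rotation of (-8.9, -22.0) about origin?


90° CCW: (x,y) -> (-y, x)
(-8.9,-22) -> (22, -8.9)

(22, -8.9)


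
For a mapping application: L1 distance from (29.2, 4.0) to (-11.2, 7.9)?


|29.2-(-11.2)| + |4-7.9| = 40.4 + 3.9 = 44.3

44.3


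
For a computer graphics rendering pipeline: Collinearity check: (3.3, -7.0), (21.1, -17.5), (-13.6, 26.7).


Cross product: (21.1-3.3)*(26.7-(-7)) - ((-17.5)-(-7))*((-13.6)-3.3)
= 422.41

No, not collinear


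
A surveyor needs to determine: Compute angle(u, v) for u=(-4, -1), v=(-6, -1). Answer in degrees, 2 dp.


u.v = 25, |u| = sqrt(17) = 4.1231, |v| = sqrt(37) = 6.0828
cos(theta) = u.v/(|u||v|) = 25/sqrt(629) = 0.996815
theta = acos(0.996815) = 4.57 degrees

4.57 degrees


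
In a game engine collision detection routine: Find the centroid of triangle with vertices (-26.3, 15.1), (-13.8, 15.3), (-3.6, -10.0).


Centroid = ((x_A+x_B+x_C)/3, (y_A+y_B+y_C)/3)
= (((-26.3)+(-13.8)+(-3.6))/3, (15.1+15.3+(-10))/3)
= (-14.5667, 6.8)

(-14.5667, 6.8)


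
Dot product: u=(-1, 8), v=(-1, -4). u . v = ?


u . v = u_x*v_x + u_y*v_y = (-1)*(-1) + 8*(-4)
= 1 + (-32) = -31

-31


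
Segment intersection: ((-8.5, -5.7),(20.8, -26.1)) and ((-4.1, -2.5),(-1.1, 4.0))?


Cross products: d1=19, d2=-232.65, d3=183.52, d4=435.17
d1*d2 < 0 and d3*d4 < 0? no

No, they don't intersect


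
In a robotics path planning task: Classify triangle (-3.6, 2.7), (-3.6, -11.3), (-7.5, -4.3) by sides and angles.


Side lengths squared: AB^2=196, BC^2=64.21, CA^2=64.21
Sorted: [64.21, 64.21, 196]
By sides: Isosceles, By angles: Obtuse

Isosceles, Obtuse


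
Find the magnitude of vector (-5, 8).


|u| = sqrt((-5)^2 + 8^2) = sqrt(89) = 9.434

9.434


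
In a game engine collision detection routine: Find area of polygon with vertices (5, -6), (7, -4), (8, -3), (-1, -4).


Shoelace sum: (5*(-4) - 7*(-6)) + (7*(-3) - 8*(-4)) + (8*(-4) - (-1)*(-3)) + ((-1)*(-6) - 5*(-4))
= 24
Area = |24|/2 = 12

12


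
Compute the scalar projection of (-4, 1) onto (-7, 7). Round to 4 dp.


u.v = 35, |v| = sqrt(98) = 9.8995
Scalar projection = u.v / |v| = 35 / sqrt(98) = 3.5355

3.5355


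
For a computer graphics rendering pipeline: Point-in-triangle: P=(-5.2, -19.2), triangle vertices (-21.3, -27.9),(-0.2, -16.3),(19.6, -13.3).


Cross products: AB x AP = -3.19, BC x BP = -42.42, CA x CP = -120.77
All same sign? yes

Yes, inside


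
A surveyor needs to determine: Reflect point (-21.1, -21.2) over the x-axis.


Reflection over x-axis: (x,y) -> (x,-y)
(-21.1, -21.2) -> (-21.1, 21.2)

(-21.1, 21.2)


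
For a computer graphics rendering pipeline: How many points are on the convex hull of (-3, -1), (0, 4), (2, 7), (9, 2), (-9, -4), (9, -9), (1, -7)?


Convex hull vertices (CCW): (-9, -4), (1, -7), (9, -9), (9, 2), (2, 7)
Count = 5

5


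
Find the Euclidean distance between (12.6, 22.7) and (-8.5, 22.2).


dx=-21.1, dy=-0.5
d^2 = (-21.1)^2 + (-0.5)^2 = 445.46
d = sqrt(445.46) = 21.1059

21.1059


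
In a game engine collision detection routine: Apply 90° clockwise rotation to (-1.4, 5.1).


90° CW: (x,y) -> (y, -x)
(-1.4,5.1) -> (5.1, 1.4)

(5.1, 1.4)


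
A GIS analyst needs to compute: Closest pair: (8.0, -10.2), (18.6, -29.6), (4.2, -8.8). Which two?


d(P0,P1) = 22.107, d(P0,P2) = 4.0497, d(P1,P2) = 25.2982
Closest: P0 and P2

Closest pair: (8.0, -10.2) and (4.2, -8.8), distance = 4.0497


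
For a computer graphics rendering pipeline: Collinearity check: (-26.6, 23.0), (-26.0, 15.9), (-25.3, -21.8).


Cross product: ((-26)-(-26.6))*((-21.8)-23) - (15.9-23)*((-25.3)-(-26.6))
= -17.65

No, not collinear


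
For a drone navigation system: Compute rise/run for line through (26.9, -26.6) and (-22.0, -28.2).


slope = (y2-y1)/(x2-x1) = ((-28.2)-(-26.6))/((-22)-26.9) = (-1.6)/(-48.9) = 0.0327

0.0327


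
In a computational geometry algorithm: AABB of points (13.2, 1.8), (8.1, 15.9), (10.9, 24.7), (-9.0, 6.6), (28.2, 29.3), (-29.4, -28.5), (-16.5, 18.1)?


x range: [-29.4, 28.2]
y range: [-28.5, 29.3]
Bounding box: (-29.4,-28.5) to (28.2,29.3)

(-29.4,-28.5) to (28.2,29.3)


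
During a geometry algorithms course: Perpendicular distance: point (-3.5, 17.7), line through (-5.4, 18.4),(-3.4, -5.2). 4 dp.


|cross product| = 43.44
|line direction| = sqrt(560.96) = 23.6846
Distance = 43.44/sqrt(560.96) = 1.8341

1.8341


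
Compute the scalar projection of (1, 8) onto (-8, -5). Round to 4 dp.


u.v = -48, |v| = sqrt(89) = 9.434
Scalar projection = u.v / |v| = -48 / sqrt(89) = -5.088

-5.088


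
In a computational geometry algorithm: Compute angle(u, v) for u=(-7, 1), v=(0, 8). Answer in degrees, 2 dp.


u.v = 8, |u| = sqrt(50) = 7.0711, |v| = sqrt(64) = 8
cos(theta) = u.v/(|u||v|) = 8/sqrt(3200) = 0.141421
theta = acos(0.141421) = 81.87 degrees

81.87 degrees


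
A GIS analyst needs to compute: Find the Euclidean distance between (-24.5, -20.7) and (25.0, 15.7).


dx=49.5, dy=36.4
d^2 = 49.5^2 + 36.4^2 = 3775.21
d = sqrt(3775.21) = 61.4427

61.4427


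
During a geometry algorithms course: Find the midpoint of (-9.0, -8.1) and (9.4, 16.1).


M = (((-9)+9.4)/2, ((-8.1)+16.1)/2)
= (0.2, 4)

(0.2, 4)


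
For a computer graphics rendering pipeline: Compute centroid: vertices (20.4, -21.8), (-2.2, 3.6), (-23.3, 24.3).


Centroid = ((x_A+x_B+x_C)/3, (y_A+y_B+y_C)/3)
= ((20.4+(-2.2)+(-23.3))/3, ((-21.8)+3.6+24.3)/3)
= (-1.7, 2.0333)

(-1.7, 2.0333)


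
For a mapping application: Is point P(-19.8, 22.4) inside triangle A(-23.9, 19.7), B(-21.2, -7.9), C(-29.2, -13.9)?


Cross products: AB x AP = 120.45, BC x BP = -234, CA x CP = -123.45
All same sign? no

No, outside


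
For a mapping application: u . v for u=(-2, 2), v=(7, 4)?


u . v = u_x*v_x + u_y*v_y = (-2)*7 + 2*4
= (-14) + 8 = -6

-6


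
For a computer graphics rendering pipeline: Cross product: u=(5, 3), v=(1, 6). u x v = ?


u x v = u_x*v_y - u_y*v_x = 5*6 - 3*1
= 30 - 3 = 27

27


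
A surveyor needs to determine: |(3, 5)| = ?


|u| = sqrt(3^2 + 5^2) = sqrt(34) = 5.831

5.831


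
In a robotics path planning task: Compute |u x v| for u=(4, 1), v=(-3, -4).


|u x v| = |4*(-4) - 1*(-3)|
= |(-16) - (-3)| = 13

13


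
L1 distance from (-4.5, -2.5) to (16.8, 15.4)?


|(-4.5)-16.8| + |(-2.5)-15.4| = 21.3 + 17.9 = 39.2

39.2


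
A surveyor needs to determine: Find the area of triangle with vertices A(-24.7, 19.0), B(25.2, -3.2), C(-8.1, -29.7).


Area = |x_A(y_B-y_C) + x_B(y_C-y_A) + x_C(y_A-y_B)|/2
= |(-654.55) + (-1227.24) + (-179.82)|/2
= 2061.61/2 = 1030.805

1030.805


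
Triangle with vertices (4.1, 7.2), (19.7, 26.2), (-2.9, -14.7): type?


Side lengths squared: AB^2=604.36, BC^2=2183.57, CA^2=528.61
Sorted: [528.61, 604.36, 2183.57]
By sides: Scalene, By angles: Obtuse

Scalene, Obtuse


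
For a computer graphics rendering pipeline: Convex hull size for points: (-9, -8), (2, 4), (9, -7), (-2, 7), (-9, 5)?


Convex hull vertices (CCW): (-9, -8), (9, -7), (2, 4), (-2, 7), (-9, 5)
Count = 5

5


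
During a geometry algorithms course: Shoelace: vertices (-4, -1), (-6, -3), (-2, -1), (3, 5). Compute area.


Shoelace sum: ((-4)*(-3) - (-6)*(-1)) + ((-6)*(-1) - (-2)*(-3)) + ((-2)*5 - 3*(-1)) + (3*(-1) - (-4)*5)
= 16
Area = |16|/2 = 8

8


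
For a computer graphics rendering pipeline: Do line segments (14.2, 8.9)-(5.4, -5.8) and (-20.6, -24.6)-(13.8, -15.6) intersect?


Cross products: d1=839.2, d2=412.72, d3=-216.76, d4=209.72
d1*d2 < 0 and d3*d4 < 0? no

No, they don't intersect


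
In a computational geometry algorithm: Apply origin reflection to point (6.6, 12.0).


Reflection over origin: (x,y) -> (-x,-y)
(6.6, 12) -> (-6.6, -12)

(-6.6, -12)


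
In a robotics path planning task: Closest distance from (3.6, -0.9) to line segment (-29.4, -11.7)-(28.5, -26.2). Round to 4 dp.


Project P onto AB: t = 0.4924 (clamped to [0,1])
Closest point on segment: (-0.8925, -18.8392)
Distance: 18.4932

18.4932


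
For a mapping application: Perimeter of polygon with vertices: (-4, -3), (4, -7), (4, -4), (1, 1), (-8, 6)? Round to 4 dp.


Sides: (-4, -3)->(4, -7): sqrt(80) = 8.944272, (4, -7)->(4, -4): sqrt(9) = 3, (4, -4)->(1, 1): sqrt(34) = 5.830952, (1, 1)->(-8, 6): sqrt(106) = 10.29563, (-8, 6)->(-4, -3): sqrt(97) = 9.848858
Sum = 37.919712
Perimeter = 37.9197

37.9197


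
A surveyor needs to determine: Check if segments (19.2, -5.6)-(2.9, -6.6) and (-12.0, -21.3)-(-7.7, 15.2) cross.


Cross products: d1=-1071.29, d2=-480.64, d3=224.71, d4=-365.94
d1*d2 < 0 and d3*d4 < 0? no

No, they don't intersect


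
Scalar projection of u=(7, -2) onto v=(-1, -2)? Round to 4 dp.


u.v = -3, |v| = sqrt(5) = 2.2361
Scalar projection = u.v / |v| = -3 / sqrt(5) = -1.3416

-1.3416


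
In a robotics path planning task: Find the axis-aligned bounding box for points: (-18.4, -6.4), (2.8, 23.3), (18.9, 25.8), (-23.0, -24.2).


x range: [-23, 18.9]
y range: [-24.2, 25.8]
Bounding box: (-23,-24.2) to (18.9,25.8)

(-23,-24.2) to (18.9,25.8)


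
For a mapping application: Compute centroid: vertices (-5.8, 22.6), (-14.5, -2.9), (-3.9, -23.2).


Centroid = ((x_A+x_B+x_C)/3, (y_A+y_B+y_C)/3)
= (((-5.8)+(-14.5)+(-3.9))/3, (22.6+(-2.9)+(-23.2))/3)
= (-8.0667, -1.1667)

(-8.0667, -1.1667)


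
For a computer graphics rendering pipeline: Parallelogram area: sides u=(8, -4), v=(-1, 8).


|u x v| = |8*8 - (-4)*(-1)|
= |64 - 4| = 60

60


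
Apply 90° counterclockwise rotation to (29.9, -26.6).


90° CCW: (x,y) -> (-y, x)
(29.9,-26.6) -> (26.6, 29.9)

(26.6, 29.9)


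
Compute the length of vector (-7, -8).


|u| = sqrt((-7)^2 + (-8)^2) = sqrt(113) = 10.6301

10.6301


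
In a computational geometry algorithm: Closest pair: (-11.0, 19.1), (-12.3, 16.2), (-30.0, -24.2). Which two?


d(P0,P1) = 3.178, d(P0,P2) = 47.2852, d(P1,P2) = 44.1073
Closest: P0 and P1

Closest pair: (-11.0, 19.1) and (-12.3, 16.2), distance = 3.178


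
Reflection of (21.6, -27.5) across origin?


Reflection over origin: (x,y) -> (-x,-y)
(21.6, -27.5) -> (-21.6, 27.5)

(-21.6, 27.5)


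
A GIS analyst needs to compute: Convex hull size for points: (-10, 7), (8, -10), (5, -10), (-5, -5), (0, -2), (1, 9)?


Convex hull vertices (CCW): (-10, 7), (-5, -5), (5, -10), (8, -10), (1, 9)
Count = 5

5


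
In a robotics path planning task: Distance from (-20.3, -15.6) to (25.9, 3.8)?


dx=46.2, dy=19.4
d^2 = 46.2^2 + 19.4^2 = 2510.8
d = sqrt(2510.8) = 50.1079

50.1079


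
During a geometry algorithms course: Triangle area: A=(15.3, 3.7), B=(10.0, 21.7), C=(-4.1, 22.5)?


Area = |x_A(y_B-y_C) + x_B(y_C-y_A) + x_C(y_A-y_B)|/2
= |(-12.24) + 188 + 73.8|/2
= 249.56/2 = 124.78

124.78


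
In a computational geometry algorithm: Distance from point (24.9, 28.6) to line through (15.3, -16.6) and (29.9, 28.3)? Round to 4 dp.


|cross product| = 228.88
|line direction| = sqrt(2229.17) = 47.2141
Distance = 228.88/sqrt(2229.17) = 4.8477

4.8477


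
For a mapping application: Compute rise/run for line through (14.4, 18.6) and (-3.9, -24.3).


slope = (y2-y1)/(x2-x1) = ((-24.3)-18.6)/((-3.9)-14.4) = (-42.9)/(-18.3) = 2.3443

2.3443


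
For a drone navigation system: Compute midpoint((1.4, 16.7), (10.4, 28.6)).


M = ((1.4+10.4)/2, (16.7+28.6)/2)
= (5.9, 22.65)

(5.9, 22.65)


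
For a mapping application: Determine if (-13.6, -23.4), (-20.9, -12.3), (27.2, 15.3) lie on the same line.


Cross product: ((-20.9)-(-13.6))*(15.3-(-23.4)) - ((-12.3)-(-23.4))*(27.2-(-13.6))
= -735.39

No, not collinear


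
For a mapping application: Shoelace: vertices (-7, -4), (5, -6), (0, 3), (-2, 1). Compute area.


Shoelace sum: ((-7)*(-6) - 5*(-4)) + (5*3 - 0*(-6)) + (0*1 - (-2)*3) + ((-2)*(-4) - (-7)*1)
= 98
Area = |98|/2 = 49

49


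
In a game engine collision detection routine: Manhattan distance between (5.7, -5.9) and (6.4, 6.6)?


|5.7-6.4| + |(-5.9)-6.6| = 0.7 + 12.5 = 13.2

13.2


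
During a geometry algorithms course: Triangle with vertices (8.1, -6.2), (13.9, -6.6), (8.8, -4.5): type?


Side lengths squared: AB^2=33.8, BC^2=30.42, CA^2=3.38
Sorted: [3.38, 30.42, 33.8]
By sides: Scalene, By angles: Right

Scalene, Right
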